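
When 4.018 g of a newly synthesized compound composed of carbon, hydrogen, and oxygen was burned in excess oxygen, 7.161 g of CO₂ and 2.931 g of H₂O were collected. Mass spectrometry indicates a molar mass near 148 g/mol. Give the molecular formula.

C6H12O4

mol C = 7.161 g CO₂ ÷ 44.009 g/mol = 0.16272 mol
mol H = 2 × 2.931 g H₂O ÷ 18.015 g/mol = 0.32540 mol
mass O = 4.018 − (1.9544 + 0.32800) = 1.7356 g → mol O = 1.7356 ÷ 15.999 = 0.10848 mol
Divide by the smallest (0.10848 mol): C 1.500, H 3.000, O 1.000
Multiplying each by 2 gives whole numbers: C 3.00, H 6.00, O 2.00
Empirical formula: C3H6O2
Empirical-formula mass = 74.08 g/mol; 148 ÷ 74.08 ≈ 2, so the molecular formula is C6H12O4.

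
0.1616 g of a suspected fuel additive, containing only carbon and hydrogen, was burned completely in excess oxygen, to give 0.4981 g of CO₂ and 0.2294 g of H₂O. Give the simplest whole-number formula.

C4H9

mol C = 0.4981 g CO₂ ÷ 44.009 g/mol = 0.011318 mol
mol H = 2 × 0.2294 g H₂O ÷ 18.015 g/mol = 0.025468 mol
Divide by the smallest (0.011318 mol): C 1.000, H 2.250
Multiplying each by 4 gives whole numbers: C 4.00, H 9.00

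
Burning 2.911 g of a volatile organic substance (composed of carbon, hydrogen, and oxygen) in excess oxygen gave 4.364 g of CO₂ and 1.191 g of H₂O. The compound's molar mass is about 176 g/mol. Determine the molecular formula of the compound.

C6H8O6

mol C = 4.364 g CO₂ ÷ 44.009 g/mol = 0.099162 mol
mol H = 2 × 1.191 g H₂O ÷ 18.015 g/mol = 0.13222 mol
mass O = 2.911 − (1.1910 + 0.13328) = 1.5867 g → mol O = 1.5867 ÷ 15.999 = 0.099174 mol
Divide by the smallest (0.099162 mol): C 1.000, H 1.333, O 1.000
Multiplying each by 3 gives whole numbers: C 3.00, H 4.00, O 3.00
Empirical formula: C3H4O3
Empirical-formula mass = 88.06 g/mol; 176 ÷ 88.06 ≈ 2, so the molecular formula is C6H8O6.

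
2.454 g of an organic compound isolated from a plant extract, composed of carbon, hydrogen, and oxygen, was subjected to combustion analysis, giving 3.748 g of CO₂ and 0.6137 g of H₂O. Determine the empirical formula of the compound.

mol C = 3.748 g CO₂ ÷ 44.009 g/mol = 0.085164 mol
mol H = 2 × 0.6137 g H₂O ÷ 18.015 g/mol = 0.068132 mol
mass O = 2.454 − (1.0229 + 0.068677) = 1.3624 g → mol O = 1.3624 ÷ 15.999 = 0.085156 mol
Divide by the smallest (0.068132 mol): C 1.250, H 1.000, O 1.250
Multiplying each by 4 gives whole numbers: C 5.00, H 4.00, O 5.00

C5H4O5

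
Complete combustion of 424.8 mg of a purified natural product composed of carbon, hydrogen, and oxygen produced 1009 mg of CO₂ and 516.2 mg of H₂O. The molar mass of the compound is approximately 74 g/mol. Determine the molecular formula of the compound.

mol C = 1.009 g CO₂ ÷ 44.009 g/mol = 0.022927 mol
mol H = 2 × 0.5162 g H₂O ÷ 18.015 g/mol = 0.057308 mol
mass O = 0.4248 − (0.27538 + 0.057766) = 0.091656 g → mol O = 0.091656 ÷ 15.999 = 0.0057289 mol
Divide by the smallest (0.0057289 mol): C 4.002, H 10.003, O 1.000
Empirical formula: C4H10O
Empirical-formula mass = 74.12 g/mol; 74 ÷ 74.12 ≈ 1, so the molecular formula is C4H10O.

C4H10O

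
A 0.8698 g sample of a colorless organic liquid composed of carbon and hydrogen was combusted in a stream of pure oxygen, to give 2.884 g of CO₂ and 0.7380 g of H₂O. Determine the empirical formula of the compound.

mol C = 2.884 g CO₂ ÷ 44.009 g/mol = 0.065532 mol
mol H = 2 × 0.7380 g H₂O ÷ 18.015 g/mol = 0.081932 mol
Divide by the smallest (0.065532 mol): C 1.000, H 1.250
Multiplying each by 4 gives whole numbers: C 4.00, H 5.00

C4H5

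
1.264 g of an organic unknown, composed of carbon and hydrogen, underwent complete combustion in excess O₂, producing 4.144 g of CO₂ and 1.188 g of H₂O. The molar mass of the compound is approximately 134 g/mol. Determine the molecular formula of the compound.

C10H14

mol C = 4.144 g CO₂ ÷ 44.009 g/mol = 0.094163 mol
mol H = 2 × 1.188 g H₂O ÷ 18.015 g/mol = 0.13189 mol
Divide by the smallest (0.094163 mol): C 1.000, H 1.401
Multiplying each by 5 gives whole numbers: C 5.00, H 7.00
Empirical formula: C5H7
Empirical-formula mass = 67.11 g/mol; 134 ÷ 67.11 ≈ 2, so the molecular formula is C10H14.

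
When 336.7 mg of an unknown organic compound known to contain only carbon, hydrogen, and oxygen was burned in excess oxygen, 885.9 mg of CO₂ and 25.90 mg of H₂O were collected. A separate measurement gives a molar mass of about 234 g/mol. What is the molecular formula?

C14H2O4

mol C = 0.8859 g CO₂ ÷ 44.009 g/mol = 0.020130 mol
mol H = 2 × 0.02590 g H₂O ÷ 18.015 g/mol = 0.0028754 mol
mass O = 0.3367 − (0.24178 + 0.0028984) = 0.092021 g → mol O = 0.092021 ÷ 15.999 = 0.0057516 mol
Divide by the smallest (0.0028754 mol): C 7.001, H 1.000, O 2.000
Empirical formula: C7HO2
Empirical-formula mass = 117.08 g/mol; 234 ÷ 117.08 ≈ 2, so the molecular formula is C14H2O4.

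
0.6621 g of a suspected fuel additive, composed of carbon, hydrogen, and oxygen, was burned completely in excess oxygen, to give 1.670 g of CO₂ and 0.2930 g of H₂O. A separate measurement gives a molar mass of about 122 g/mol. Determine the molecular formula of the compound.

mol C = 1.670 g CO₂ ÷ 44.009 g/mol = 0.037947 mol
mol H = 2 × 0.2930 g H₂O ÷ 18.015 g/mol = 0.032528 mol
mass O = 0.6621 − (0.45578 + 0.032789) = 0.17353 g → mol O = 0.17353 ÷ 15.999 = 0.010846 mol
Divide by the smallest (0.010846 mol): C 3.499, H 2.999, O 1.000
Multiplying each by 2 gives whole numbers: C 7.00, H 6.00, O 2.00
Empirical formula: C7H6O2
Empirical-formula mass = 122.12 g/mol; 122 ÷ 122.12 ≈ 1, so the molecular formula is C7H6O2.

C7H6O2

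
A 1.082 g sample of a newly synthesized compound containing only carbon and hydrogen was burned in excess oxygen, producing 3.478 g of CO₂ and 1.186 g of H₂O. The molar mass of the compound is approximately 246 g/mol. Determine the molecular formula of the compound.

C18H30

mol C = 3.478 g CO₂ ÷ 44.009 g/mol = 0.079029 mol
mol H = 2 × 1.186 g H₂O ÷ 18.015 g/mol = 0.13167 mol
Divide by the smallest (0.079029 mol): C 1.000, H 1.666
Multiplying each by 3 gives whole numbers: C 3.00, H 5.00
Empirical formula: C3H5
Empirical-formula mass = 41.07 g/mol; 246 ÷ 41.07 ≈ 6, so the molecular formula is C18H30.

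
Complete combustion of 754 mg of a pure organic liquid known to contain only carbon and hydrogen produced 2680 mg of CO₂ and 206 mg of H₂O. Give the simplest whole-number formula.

C8H3

mol C = 2.68 g CO₂ ÷ 44.009 g/mol = 0.06090 mol
mol H = 2 × 0.206 g H₂O ÷ 18.015 g/mol = 0.02287 mol
Divide by the smallest (0.02287 mol): C 2.663, H 1.000
Multiplying each by 3 gives whole numbers: C 7.99, H 3.00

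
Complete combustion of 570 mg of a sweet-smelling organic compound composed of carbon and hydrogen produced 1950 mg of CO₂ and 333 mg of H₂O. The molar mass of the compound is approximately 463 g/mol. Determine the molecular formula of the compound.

mol C = 1.95 g CO₂ ÷ 44.009 g/mol = 0.04431 mol
mol H = 2 × 0.333 g H₂O ÷ 18.015 g/mol = 0.03697 mol
Divide by the smallest (0.03697 mol): C 1.199, H 1.000
Multiplying each by 5 gives whole numbers: C 5.99, H 5.00
Empirical formula: C6H5
Empirical-formula mass = 77.11 g/mol; 463 ÷ 77.11 ≈ 6, so the molecular formula is C36H30.

C36H30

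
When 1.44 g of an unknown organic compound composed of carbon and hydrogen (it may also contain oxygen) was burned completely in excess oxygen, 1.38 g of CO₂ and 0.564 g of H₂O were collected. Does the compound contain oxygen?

yes

mol C = 1.38 g CO₂ ÷ 44.009 g/mol = 0.03136 mol
mol H = 2 × 0.564 g H₂O ÷ 18.015 g/mol = 0.06261 mol
C and H account for only 0.4397 g of the 1.44 g sample; the remaining 1.000 g must be oxygen.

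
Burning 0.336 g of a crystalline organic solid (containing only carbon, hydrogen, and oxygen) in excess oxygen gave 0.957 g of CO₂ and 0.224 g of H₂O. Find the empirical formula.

mol C = 0.957 g CO₂ ÷ 44.009 g/mol = 0.02175 mol
mol H = 2 × 0.224 g H₂O ÷ 18.015 g/mol = 0.02487 mol
mass O = 0.336 − (0.2612 + 0.02507) = 0.04975 g → mol O = 0.04975 ÷ 15.999 = 0.003109 mol
Divide by the smallest (0.003109 mol): C 6.994, H 7.998, O 1.000

C7H8O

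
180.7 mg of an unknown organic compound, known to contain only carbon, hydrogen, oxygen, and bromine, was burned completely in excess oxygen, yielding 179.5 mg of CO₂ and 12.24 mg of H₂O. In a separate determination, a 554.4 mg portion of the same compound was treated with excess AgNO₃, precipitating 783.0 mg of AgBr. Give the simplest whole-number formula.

mol C = 0.1795 g CO₂ ÷ 44.009 g/mol = 0.0040787 mol
mol H = 2 × 0.01224 g H₂O ÷ 18.015 g/mol = 0.0013589 mol
From the AgBr data: mol Br per gram of compound = (0.7830 ÷ 187.772) ÷ 0.5544 = 0.0075216 mol/g, so in the 0.1807 g combustion sample mol Br = 0.0013591 mol
mass O = 0.1807 − (0.048989 + 0.0013697 + 0.10860) = 0.021740 g → mol O = 0.021740 ÷ 15.999 = 0.0013588 mol
Divide by the smallest (0.0013588 mol): C 3.002, H 1.000, Br 1.000, O 1.000

C3HBrO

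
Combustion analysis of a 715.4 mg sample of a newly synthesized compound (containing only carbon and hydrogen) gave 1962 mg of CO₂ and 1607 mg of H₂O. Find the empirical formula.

mol C = 1.962 g CO₂ ÷ 44.009 g/mol = 0.044582 mol
mol H = 2 × 1.607 g H₂O ÷ 18.015 g/mol = 0.17841 mol
Divide by the smallest (0.044582 mol): C 1.000, H 4.002

CH4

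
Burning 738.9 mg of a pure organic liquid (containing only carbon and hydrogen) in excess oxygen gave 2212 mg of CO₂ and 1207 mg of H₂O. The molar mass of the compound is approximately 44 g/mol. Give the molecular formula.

C3H8

mol C = 2.212 g CO₂ ÷ 44.009 g/mol = 0.050262 mol
mol H = 2 × 1.207 g H₂O ÷ 18.015 g/mol = 0.13400 mol
Divide by the smallest (0.050262 mol): C 1.000, H 2.666
Multiplying each by 3 gives whole numbers: C 3.00, H 8.00
Empirical formula: C3H8
Empirical-formula mass = 44.10 g/mol; 44 ÷ 44.10 ≈ 1, so the molecular formula is C3H8.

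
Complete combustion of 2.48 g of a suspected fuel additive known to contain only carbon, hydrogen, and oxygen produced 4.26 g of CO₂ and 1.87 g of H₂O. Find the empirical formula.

mol C = 4.26 g CO₂ ÷ 44.009 g/mol = 0.09680 mol
mol H = 2 × 1.87 g H₂O ÷ 18.015 g/mol = 0.2076 mol
mass O = 2.48 − (1.163 + 0.2093) = 1.108 g → mol O = 1.108 ÷ 15.999 = 0.06926 mol
Divide by the smallest (0.06926 mol): C 1.398, H 2.997, O 1.000
Multiplying each by 5 gives whole numbers: C 6.99, H 14.99, O 5.00

C7H15O5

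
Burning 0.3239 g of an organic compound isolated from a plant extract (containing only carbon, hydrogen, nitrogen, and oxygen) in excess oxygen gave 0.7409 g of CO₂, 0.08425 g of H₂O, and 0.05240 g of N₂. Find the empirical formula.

C9H5N2O2

mol C = 0.7409 g CO₂ ÷ 44.009 g/mol = 0.016835 mol
mol H = 2 × 0.08425 g H₂O ÷ 18.015 g/mol = 0.0093533 mol
mol N = 2 × 0.05240 g N₂ ÷ 28.014 g/mol = 0.0037410 mol
mass O = 0.3239 − (0.20221 + 0.0094281 + 0.052400) = 0.059864 g → mol O = 0.059864 ÷ 15.999 = 0.0037418 mol
Divide by the smallest (0.0037410 mol): C 4.500, H 2.500, N 1.000, O 1.000
Multiplying each by 2 gives whole numbers: C 9.00, H 5.00, N 2.00, O 2.00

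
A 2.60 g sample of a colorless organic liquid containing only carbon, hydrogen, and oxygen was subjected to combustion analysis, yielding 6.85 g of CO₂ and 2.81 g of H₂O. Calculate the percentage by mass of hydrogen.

mol C = 6.85 g CO₂ ÷ 44.009 g/mol = 0.1556 mol
mol H = 2 × 2.81 g H₂O ÷ 18.015 g/mol = 0.3120 mol
mass O = 2.60 − (1.870 + 0.3145) = 0.4160 g → mol O = 0.4160 ÷ 15.999 = 0.02600 mol
mass % H = 0.3145 g ÷ 2.60 g × 100%

12.1%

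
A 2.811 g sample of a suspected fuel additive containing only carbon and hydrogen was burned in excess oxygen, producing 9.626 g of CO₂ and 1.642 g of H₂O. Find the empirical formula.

mol C = 9.626 g CO₂ ÷ 44.009 g/mol = 0.21873 mol
mol H = 2 × 1.642 g H₂O ÷ 18.015 g/mol = 0.18229 mol
Divide by the smallest (0.18229 mol): C 1.200, H 1.000
Multiplying each by 5 gives whole numbers: C 6.00, H 5.00

C6H5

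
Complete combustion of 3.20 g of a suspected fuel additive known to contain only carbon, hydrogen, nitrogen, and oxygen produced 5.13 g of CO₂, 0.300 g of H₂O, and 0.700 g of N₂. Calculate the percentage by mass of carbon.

43.8%

mol C = 5.13 g CO₂ ÷ 44.009 g/mol = 0.1166 mol
mol H = 2 × 0.300 g H₂O ÷ 18.015 g/mol = 0.03331 mol
mol N = 2 × 0.700 g N₂ ÷ 28.014 g/mol = 0.04998 mol
mass O = 3.20 − (1.400 + 0.03357 + 0.7000) = 1.066 g → mol O = 1.066 ÷ 15.999 = 0.06665 mol
mass % C = 1.400 g ÷ 3.20 g × 100%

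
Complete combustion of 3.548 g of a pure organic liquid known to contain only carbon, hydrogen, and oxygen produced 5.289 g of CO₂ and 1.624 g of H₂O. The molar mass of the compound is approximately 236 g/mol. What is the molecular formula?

mol C = 5.289 g CO₂ ÷ 44.009 g/mol = 0.12018 mol
mol H = 2 × 1.624 g H₂O ÷ 18.015 g/mol = 0.18029 mol
mass O = 3.548 − (1.4435 + 0.18174) = 1.9228 g → mol O = 1.9228 ÷ 15.999 = 0.12018 mol
Divide by the smallest (0.12018 mol): C 1.000, H 1.500, O 1.000
Multiplying each by 2 gives whole numbers: C 2.00, H 3.00, O 2.00
Empirical formula: C2H3O2
Empirical-formula mass = 59.04 g/mol; 236 ÷ 59.04 ≈ 4, so the molecular formula is C8H12O8.

C8H12O8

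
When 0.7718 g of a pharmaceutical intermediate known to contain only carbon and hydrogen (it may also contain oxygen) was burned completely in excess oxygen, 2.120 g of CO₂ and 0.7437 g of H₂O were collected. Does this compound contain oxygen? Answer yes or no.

mol C = 2.120 g CO₂ ÷ 44.009 g/mol = 0.048172 mol
mol H = 2 × 0.7437 g H₂O ÷ 18.015 g/mol = 0.082565 mol
C and H account for only 0.66182 g of the 0.7718 g sample; the remaining 0.10998 g must be oxygen.

yes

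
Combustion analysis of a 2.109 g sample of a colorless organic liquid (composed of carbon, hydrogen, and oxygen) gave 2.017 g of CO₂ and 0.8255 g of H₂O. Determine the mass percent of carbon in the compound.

26.10%

mol C = 2.017 g CO₂ ÷ 44.009 g/mol = 0.045832 mol
mol H = 2 × 0.8255 g H₂O ÷ 18.015 g/mol = 0.091646 mol
mass O = 2.109 − (0.55048 + 0.092379) = 1.4661 g → mol O = 1.4661 ÷ 15.999 = 0.091639 mol
mass % C = 0.55048 g ÷ 2.109 g × 100%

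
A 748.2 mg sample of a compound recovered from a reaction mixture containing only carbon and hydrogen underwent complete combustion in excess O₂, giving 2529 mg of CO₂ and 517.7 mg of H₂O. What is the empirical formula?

mol C = 2.529 g CO₂ ÷ 44.009 g/mol = 0.057466 mol
mol H = 2 × 0.5177 g H₂O ÷ 18.015 g/mol = 0.057474 mol
Divide by the smallest (0.057466 mol): C 1.000, H 1.000

CH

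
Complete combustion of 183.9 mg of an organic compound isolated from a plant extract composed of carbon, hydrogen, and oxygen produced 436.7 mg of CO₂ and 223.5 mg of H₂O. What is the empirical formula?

mol C = 0.4367 g CO₂ ÷ 44.009 g/mol = 0.0099230 mol
mol H = 2 × 0.2235 g H₂O ÷ 18.015 g/mol = 0.024813 mol
mass O = 0.1839 − (0.11918 + 0.025011) = 0.039704 g → mol O = 0.039704 ÷ 15.999 = 0.0024817 mol
Divide by the smallest (0.0024817 mol): C 3.999, H 9.998, O 1.000

C4H10O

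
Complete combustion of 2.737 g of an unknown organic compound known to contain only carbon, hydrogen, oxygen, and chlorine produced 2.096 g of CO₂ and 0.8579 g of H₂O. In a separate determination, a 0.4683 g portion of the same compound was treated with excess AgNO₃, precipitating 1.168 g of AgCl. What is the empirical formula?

C2H4Cl2O

mol C = 2.096 g CO₂ ÷ 44.009 g/mol = 0.047627 mol
mol H = 2 × 0.8579 g H₂O ÷ 18.015 g/mol = 0.095243 mol
From the AgCl data: mol Cl per gram of compound = (1.168 ÷ 143.318) ÷ 0.4683 = 0.017403 mol/g, so in the 2.737 g combustion sample mol Cl = 0.047631 mol
mass O = 2.737 − (0.57204 + 0.096005 + 1.6885) = 0.38042 g → mol O = 0.38042 ÷ 15.999 = 0.023778 mol
Divide by the smallest (0.023778 mol): C 2.003, H 4.006, Cl 2.003, O 1.000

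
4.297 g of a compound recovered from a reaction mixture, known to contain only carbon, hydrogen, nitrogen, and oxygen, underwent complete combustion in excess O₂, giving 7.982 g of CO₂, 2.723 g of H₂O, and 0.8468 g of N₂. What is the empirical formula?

mol C = 7.982 g CO₂ ÷ 44.009 g/mol = 0.18137 mol
mol H = 2 × 2.723 g H₂O ÷ 18.015 g/mol = 0.30230 mol
mol N = 2 × 0.8468 g N₂ ÷ 28.014 g/mol = 0.060455 mol
mass O = 4.297 − (2.1785 + 0.30472 + 0.84680) = 0.96702 g → mol O = 0.96702 ÷ 15.999 = 0.060442 mol
Divide by the smallest (0.060442 mol): C 3.001, H 5.002, N 1.000, O 1.000

C3H5NO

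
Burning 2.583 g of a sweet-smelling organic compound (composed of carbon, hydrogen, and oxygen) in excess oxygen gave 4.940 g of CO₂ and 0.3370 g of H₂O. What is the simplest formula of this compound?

C3HO2

mol C = 4.940 g CO₂ ÷ 44.009 g/mol = 0.11225 mol
mol H = 2 × 0.3370 g H₂O ÷ 18.015 g/mol = 0.037413 mol
mass O = 2.583 − (1.3482 + 0.037713) = 1.1971 g → mol O = 1.1971 ÷ 15.999 = 0.074821 mol
Divide by the smallest (0.037413 mol): C 3.000, H 1.000, O 2.000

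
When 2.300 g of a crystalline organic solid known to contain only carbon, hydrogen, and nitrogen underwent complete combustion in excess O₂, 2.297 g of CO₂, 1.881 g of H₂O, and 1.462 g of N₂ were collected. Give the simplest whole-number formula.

mol C = 2.297 g CO₂ ÷ 44.009 g/mol = 0.052194 mol
mol H = 2 × 1.881 g H₂O ÷ 18.015 g/mol = 0.20883 mol
mol N = 2 × 1.462 g N₂ ÷ 28.014 g/mol = 0.10438 mol
Divide by the smallest (0.052194 mol): C 1.000, H 4.001, N 2.000

CH4N2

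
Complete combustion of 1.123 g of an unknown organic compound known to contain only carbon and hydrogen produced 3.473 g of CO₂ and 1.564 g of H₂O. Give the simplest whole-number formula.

mol C = 3.473 g CO₂ ÷ 44.009 g/mol = 0.078916 mol
mol H = 2 × 1.564 g H₂O ÷ 18.015 g/mol = 0.17363 mol
Divide by the smallest (0.078916 mol): C 1.000, H 2.200
Multiplying each by 5 gives whole numbers: C 5.00, H 11.00

C5H11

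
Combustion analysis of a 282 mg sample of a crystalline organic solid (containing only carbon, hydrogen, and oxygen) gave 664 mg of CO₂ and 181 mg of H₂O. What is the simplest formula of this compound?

C3H4O

mol C = 0.664 g CO₂ ÷ 44.009 g/mol = 0.01509 mol
mol H = 2 × 0.181 g H₂O ÷ 18.015 g/mol = 0.02009 mol
mass O = 0.282 − (0.1812 + 0.02026) = 0.08053 g → mol O = 0.08053 ÷ 15.999 = 0.005033 mol
Divide by the smallest (0.005033 mol): C 2.998, H 3.992, O 1.000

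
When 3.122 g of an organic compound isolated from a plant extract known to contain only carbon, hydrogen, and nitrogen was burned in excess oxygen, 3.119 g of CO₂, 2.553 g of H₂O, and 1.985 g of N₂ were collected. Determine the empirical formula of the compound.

CH4N2

mol C = 3.119 g CO₂ ÷ 44.009 g/mol = 0.070872 mol
mol H = 2 × 2.553 g H₂O ÷ 18.015 g/mol = 0.28343 mol
mol N = 2 × 1.985 g N₂ ÷ 28.014 g/mol = 0.14171 mol
Divide by the smallest (0.070872 mol): C 1.000, H 3.999, N 2.000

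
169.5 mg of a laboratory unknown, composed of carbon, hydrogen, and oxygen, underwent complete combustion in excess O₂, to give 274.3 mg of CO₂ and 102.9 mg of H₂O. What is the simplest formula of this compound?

mol C = 0.2743 g CO₂ ÷ 44.009 g/mol = 0.0062328 mol
mol H = 2 × 0.1029 g H₂O ÷ 18.015 g/mol = 0.011424 mol
mass O = 0.1695 − (0.074862 + 0.011515) = 0.083122 g → mol O = 0.083122 ÷ 15.999 = 0.0051955 mol
Divide by the smallest (0.0051955 mol): C 1.200, H 2.199, O 1.000
Multiplying each by 5 gives whole numbers: C 6.00, H 10.99, O 5.00

C6H11O5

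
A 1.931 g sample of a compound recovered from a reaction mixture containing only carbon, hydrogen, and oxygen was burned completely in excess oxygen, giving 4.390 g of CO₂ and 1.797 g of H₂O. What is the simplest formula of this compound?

C3H6O

mol C = 4.390 g CO₂ ÷ 44.009 g/mol = 0.099752 mol
mol H = 2 × 1.797 g H₂O ÷ 18.015 g/mol = 0.19950 mol
mass O = 1.931 − (1.1981 + 0.20110) = 0.53178 g → mol O = 0.53178 ÷ 15.999 = 0.033238 mol
Divide by the smallest (0.033238 mol): C 3.001, H 6.002, O 1.000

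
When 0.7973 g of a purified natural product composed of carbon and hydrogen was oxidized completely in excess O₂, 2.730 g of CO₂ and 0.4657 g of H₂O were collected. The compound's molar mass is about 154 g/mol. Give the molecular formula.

C12H10

mol C = 2.730 g CO₂ ÷ 44.009 g/mol = 0.062033 mol
mol H = 2 × 0.4657 g H₂O ÷ 18.015 g/mol = 0.051701 mol
Divide by the smallest (0.051701 mol): C 1.200, H 1.000
Multiplying each by 5 gives whole numbers: C 6.00, H 5.00
Empirical formula: C6H5
Empirical-formula mass = 77.11 g/mol; 154 ÷ 77.11 ≈ 2, so the molecular formula is C12H10.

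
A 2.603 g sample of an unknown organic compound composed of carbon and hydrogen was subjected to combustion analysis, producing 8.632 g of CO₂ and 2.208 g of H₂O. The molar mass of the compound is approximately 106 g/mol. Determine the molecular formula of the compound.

mol C = 8.632 g CO₂ ÷ 44.009 g/mol = 0.19614 mol
mol H = 2 × 2.208 g H₂O ÷ 18.015 g/mol = 0.24513 mol
Divide by the smallest (0.19614 mol): C 1.000, H 1.250
Multiplying each by 4 gives whole numbers: C 4.00, H 5.00
Empirical formula: C4H5
Empirical-formula mass = 53.08 g/mol; 106 ÷ 53.08 ≈ 2, so the molecular formula is C8H10.

C8H10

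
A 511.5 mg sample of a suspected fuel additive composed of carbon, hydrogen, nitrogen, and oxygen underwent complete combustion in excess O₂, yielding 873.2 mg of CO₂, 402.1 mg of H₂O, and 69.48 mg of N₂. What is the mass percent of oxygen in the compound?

31.03%

mol C = 0.8732 g CO₂ ÷ 44.009 g/mol = 0.019841 mol
mol H = 2 × 0.4021 g H₂O ÷ 18.015 g/mol = 0.044641 mol
mol N = 2 × 0.06948 g N₂ ÷ 28.014 g/mol = 0.0049604 mol
mass O = 0.5115 − (0.23832 + 0.044998 + 0.069480) = 0.15871 g → mol O = 0.15871 ÷ 15.999 = 0.0099198 mol
mass % O = 0.15871 g ÷ 0.5115 g × 100%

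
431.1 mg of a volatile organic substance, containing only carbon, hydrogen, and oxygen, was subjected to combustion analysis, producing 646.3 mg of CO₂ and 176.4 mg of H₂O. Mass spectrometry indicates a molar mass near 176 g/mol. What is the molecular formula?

C6H8O6

mol C = 0.6463 g CO₂ ÷ 44.009 g/mol = 0.014686 mol
mol H = 2 × 0.1764 g H₂O ÷ 18.015 g/mol = 0.019584 mol
mass O = 0.4311 − (0.17639 + 0.019740) = 0.23497 g → mol O = 0.23497 ÷ 15.999 = 0.014687 mol
Divide by the smallest (0.014686 mol): C 1.000, H 1.334, O 1.000
Multiplying each by 3 gives whole numbers: C 3.00, H 4.00, O 3.00
Empirical formula: C3H4O3
Empirical-formula mass = 88.06 g/mol; 176 ÷ 88.06 ≈ 2, so the molecular formula is C6H8O6.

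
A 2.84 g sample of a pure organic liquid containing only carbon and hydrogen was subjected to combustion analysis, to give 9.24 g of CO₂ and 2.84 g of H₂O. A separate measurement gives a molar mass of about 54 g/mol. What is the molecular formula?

mol C = 9.24 g CO₂ ÷ 44.009 g/mol = 0.2100 mol
mol H = 2 × 2.84 g H₂O ÷ 18.015 g/mol = 0.3153 mol
Divide by the smallest (0.2100 mol): C 1.000, H 1.502
Multiplying each by 2 gives whole numbers: C 2.00, H 3.00
Empirical formula: C2H3
Empirical-formula mass = 27.05 g/mol; 54 ÷ 27.05 ≈ 2, so the molecular formula is C4H6.

C4H6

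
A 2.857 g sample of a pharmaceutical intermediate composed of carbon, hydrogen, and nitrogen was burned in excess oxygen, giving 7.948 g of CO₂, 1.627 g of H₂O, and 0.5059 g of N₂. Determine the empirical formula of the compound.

C5H5N

mol C = 7.948 g CO₂ ÷ 44.009 g/mol = 0.18060 mol
mol H = 2 × 1.627 g H₂O ÷ 18.015 g/mol = 0.18063 mol
mol N = 2 × 0.5059 g N₂ ÷ 28.014 g/mol = 0.036118 mol
Divide by the smallest (0.036118 mol): C 5.000, H 5.001, N 1.000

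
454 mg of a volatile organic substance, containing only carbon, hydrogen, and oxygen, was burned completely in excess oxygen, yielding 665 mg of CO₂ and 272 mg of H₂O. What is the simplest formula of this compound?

CH2O

mol C = 0.665 g CO₂ ÷ 44.009 g/mol = 0.01511 mol
mol H = 2 × 0.272 g H₂O ÷ 18.015 g/mol = 0.03020 mol
mass O = 0.454 − (0.1815 + 0.03044) = 0.2421 g → mol O = 0.2421 ÷ 15.999 = 0.01513 mol
Divide by the smallest (0.01511 mol): C 1.000, H 1.998, O 1.001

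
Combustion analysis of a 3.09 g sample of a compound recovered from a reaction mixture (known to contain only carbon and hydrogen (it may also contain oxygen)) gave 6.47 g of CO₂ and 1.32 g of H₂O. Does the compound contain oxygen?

mol C = 6.47 g CO₂ ÷ 44.009 g/mol = 0.1470 mol
mol H = 2 × 1.32 g H₂O ÷ 18.015 g/mol = 0.1465 mol
C and H account for only 1.914 g of the 3.09 g sample; the remaining 1.176 g must be oxygen.

yes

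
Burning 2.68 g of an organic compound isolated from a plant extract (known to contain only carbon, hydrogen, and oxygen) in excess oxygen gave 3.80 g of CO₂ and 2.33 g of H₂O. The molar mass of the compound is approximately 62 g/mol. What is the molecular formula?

mol C = 3.80 g CO₂ ÷ 44.009 g/mol = 0.08635 mol
mol H = 2 × 2.33 g H₂O ÷ 18.015 g/mol = 0.2587 mol
mass O = 2.68 − (1.037 + 0.2607) = 1.382 g → mol O = 1.382 ÷ 15.999 = 0.08639 mol
Divide by the smallest (0.08635 mol): C 1.000, H 2.996, O 1.001
Empirical formula: CH3O
Empirical-formula mass = 31.03 g/mol; 62 ÷ 31.03 ≈ 2, so the molecular formula is C2H6O2.

C2H6O2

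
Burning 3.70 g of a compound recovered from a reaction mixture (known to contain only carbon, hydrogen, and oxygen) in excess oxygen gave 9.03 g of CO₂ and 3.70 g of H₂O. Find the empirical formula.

mol C = 9.03 g CO₂ ÷ 44.009 g/mol = 0.2052 mol
mol H = 2 × 3.70 g H₂O ÷ 18.015 g/mol = 0.4108 mol
mass O = 3.70 − (2.464 + 0.4141) = 0.8215 g → mol O = 0.8215 ÷ 15.999 = 0.05134 mol
Divide by the smallest (0.05134 mol): C 3.996, H 8.000, O 1.000

C4H8O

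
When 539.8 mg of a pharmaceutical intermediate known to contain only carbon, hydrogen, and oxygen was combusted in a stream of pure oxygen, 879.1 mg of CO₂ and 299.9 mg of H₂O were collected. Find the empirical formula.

C6H10O5

mol C = 0.8791 g CO₂ ÷ 44.009 g/mol = 0.019975 mol
mol H = 2 × 0.2999 g H₂O ÷ 18.015 g/mol = 0.033294 mol
mass O = 0.5398 − (0.23993 + 0.033561) = 0.26631 g → mol O = 0.26631 ÷ 15.999 = 0.016646 mol
Divide by the smallest (0.016646 mol): C 1.200, H 2.000, O 1.000
Multiplying each by 5 gives whole numbers: C 6.00, H 10.00, O 5.00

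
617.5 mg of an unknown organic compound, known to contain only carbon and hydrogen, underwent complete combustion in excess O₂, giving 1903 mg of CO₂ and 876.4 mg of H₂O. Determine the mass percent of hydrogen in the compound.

15.88%

mol C = 1.903 g CO₂ ÷ 44.009 g/mol = 0.043241 mol
mol H = 2 × 0.8764 g H₂O ÷ 18.015 g/mol = 0.097297 mol
mass % H = 0.098075 g ÷ 0.6175 g × 100%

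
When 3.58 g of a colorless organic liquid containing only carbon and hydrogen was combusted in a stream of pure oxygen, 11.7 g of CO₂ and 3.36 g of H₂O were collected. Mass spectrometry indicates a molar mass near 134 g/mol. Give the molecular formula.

mol C = 11.7 g CO₂ ÷ 44.009 g/mol = 0.2659 mol
mol H = 2 × 3.36 g H₂O ÷ 18.015 g/mol = 0.3730 mol
Divide by the smallest (0.2659 mol): C 1.000, H 1.403
Multiplying each by 5 gives whole numbers: C 5.00, H 7.02
Empirical formula: C5H7
Empirical-formula mass = 67.11 g/mol; 134 ÷ 67.11 ≈ 2, so the molecular formula is C10H14.

C10H14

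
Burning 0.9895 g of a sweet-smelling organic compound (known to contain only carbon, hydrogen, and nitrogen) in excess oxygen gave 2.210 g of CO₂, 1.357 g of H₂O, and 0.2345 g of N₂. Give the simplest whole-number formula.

mol C = 2.210 g CO₂ ÷ 44.009 g/mol = 0.050217 mol
mol H = 2 × 1.357 g H₂O ÷ 18.015 g/mol = 0.15065 mol
mol N = 2 × 0.2345 g N₂ ÷ 28.014 g/mol = 0.016742 mol
Divide by the smallest (0.016742 mol): C 3.000, H 8.999, N 1.000

C3H9N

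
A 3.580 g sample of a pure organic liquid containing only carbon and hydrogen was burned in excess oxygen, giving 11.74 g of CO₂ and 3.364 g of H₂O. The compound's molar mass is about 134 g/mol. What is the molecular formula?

C10H14

mol C = 11.74 g CO₂ ÷ 44.009 g/mol = 0.26676 mol
mol H = 2 × 3.364 g H₂O ÷ 18.015 g/mol = 0.37347 mol
Divide by the smallest (0.26676 mol): C 1.000, H 1.400
Multiplying each by 5 gives whole numbers: C 5.00, H 7.00
Empirical formula: C5H7
Empirical-formula mass = 67.11 g/mol; 134 ÷ 67.11 ≈ 2, so the molecular formula is C10H14.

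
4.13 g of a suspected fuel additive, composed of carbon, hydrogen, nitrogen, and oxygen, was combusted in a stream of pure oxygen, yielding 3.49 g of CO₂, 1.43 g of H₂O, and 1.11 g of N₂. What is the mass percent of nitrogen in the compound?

26.9%

mol C = 3.49 g CO₂ ÷ 44.009 g/mol = 0.07930 mol
mol H = 2 × 1.43 g H₂O ÷ 18.015 g/mol = 0.1588 mol
mol N = 2 × 1.11 g N₂ ÷ 28.014 g/mol = 0.07925 mol
mass O = 4.13 − (0.9525 + 0.1600 + 1.110) = 1.907 g → mol O = 1.907 ÷ 15.999 = 0.1192 mol
mass % N = 1.110 g ÷ 4.13 g × 100%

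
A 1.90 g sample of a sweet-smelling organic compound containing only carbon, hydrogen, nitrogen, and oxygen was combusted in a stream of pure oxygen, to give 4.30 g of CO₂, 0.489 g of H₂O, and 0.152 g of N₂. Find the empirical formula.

mol C = 4.30 g CO₂ ÷ 44.009 g/mol = 0.09771 mol
mol H = 2 × 0.489 g H₂O ÷ 18.015 g/mol = 0.05429 mol
mol N = 2 × 0.152 g N₂ ÷ 28.014 g/mol = 0.01085 mol
mass O = 1.90 − (1.174 + 0.05472 + 0.1520) = 0.5197 g → mol O = 0.5197 ÷ 15.999 = 0.03248 mol
Divide by the smallest (0.01085 mol): C 9.004, H 5.003, N 1.000, O 2.993

C9H5NO3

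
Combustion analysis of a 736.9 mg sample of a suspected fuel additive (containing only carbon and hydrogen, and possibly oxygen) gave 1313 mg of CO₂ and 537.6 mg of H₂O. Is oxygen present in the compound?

mol C = 1.313 g CO₂ ÷ 44.009 g/mol = 0.029835 mol
mol H = 2 × 0.5376 g H₂O ÷ 18.015 g/mol = 0.059684 mol
C and H account for only 0.41851 g of the 0.7369 g sample; the remaining 0.31839 g must be oxygen.

yes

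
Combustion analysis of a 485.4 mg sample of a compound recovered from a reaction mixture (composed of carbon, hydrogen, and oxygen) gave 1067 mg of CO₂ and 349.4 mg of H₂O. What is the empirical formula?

C5H8O2

mol C = 1.067 g CO₂ ÷ 44.009 g/mol = 0.024245 mol
mol H = 2 × 0.3494 g H₂O ÷ 18.015 g/mol = 0.038790 mol
mass O = 0.4854 − (0.29121 + 0.039100) = 0.15509 g → mol O = 0.15509 ÷ 15.999 = 0.0096939 mol
Divide by the smallest (0.0096939 mol): C 2.501, H 4.001, O 1.000
Multiplying each by 2 gives whole numbers: C 5.00, H 8.00, O 2.00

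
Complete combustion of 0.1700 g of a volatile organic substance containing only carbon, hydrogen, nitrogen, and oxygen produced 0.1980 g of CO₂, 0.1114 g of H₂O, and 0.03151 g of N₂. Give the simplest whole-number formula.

C4H11N2O4

mol C = 0.1980 g CO₂ ÷ 44.009 g/mol = 0.0044991 mol
mol H = 2 × 0.1114 g H₂O ÷ 18.015 g/mol = 0.012367 mol
mol N = 2 × 0.03151 g N₂ ÷ 28.014 g/mol = 0.0022496 mol
mass O = 0.1700 − (0.054038 + 0.012466 + 0.031510) = 0.071985 g → mol O = 0.071985 ÷ 15.999 = 0.0044994 mol
Divide by the smallest (0.0022496 mol): C 2.000, H 5.498, N 1.000, O 2.000
Multiplying each by 2 gives whole numbers: C 4.00, H 11.00, N 2.00, O 4.00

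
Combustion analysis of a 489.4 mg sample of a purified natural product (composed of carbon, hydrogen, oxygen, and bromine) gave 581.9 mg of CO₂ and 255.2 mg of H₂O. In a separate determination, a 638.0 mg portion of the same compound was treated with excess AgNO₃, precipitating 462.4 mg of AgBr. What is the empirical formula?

C7H15BrO5

mol C = 0.5819 g CO₂ ÷ 44.009 g/mol = 0.013222 mol
mol H = 2 × 0.2552 g H₂O ÷ 18.015 g/mol = 0.028332 mol
From the AgBr data: mol Br per gram of compound = (0.4624 ÷ 187.772) ÷ 0.6380 = 0.0038598 mol/g, so in the 0.4894 g combustion sample mol Br = 0.0018890 mol
mass O = 0.4894 − (0.15881 + 0.028559 + 0.15094) = 0.15109 g → mol O = 0.15109 ÷ 15.999 = 0.0094437 mol
Divide by the smallest (0.0018890 mol): C 7.000, H 14.998, Br 1.000, O 4.999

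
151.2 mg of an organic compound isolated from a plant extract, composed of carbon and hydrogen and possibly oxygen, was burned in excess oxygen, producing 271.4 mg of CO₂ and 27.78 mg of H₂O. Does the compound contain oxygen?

mol C = 0.2714 g CO₂ ÷ 44.009 g/mol = 0.0061669 mol
mol H = 2 × 0.02778 g H₂O ÷ 18.015 g/mol = 0.0030841 mol
C and H account for only 0.077180 g of the 0.1512 g sample; the remaining 0.074020 g must be oxygen.

yes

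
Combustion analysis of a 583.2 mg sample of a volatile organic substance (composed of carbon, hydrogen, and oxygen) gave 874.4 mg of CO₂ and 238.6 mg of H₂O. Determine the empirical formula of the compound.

C3H4O3

mol C = 0.8744 g CO₂ ÷ 44.009 g/mol = 0.019869 mol
mol H = 2 × 0.2386 g H₂O ÷ 18.015 g/mol = 0.026489 mol
mass O = 0.5832 − (0.23864 + 0.026701) = 0.31786 g → mol O = 0.31786 ÷ 15.999 = 0.019867 mol
Divide by the smallest (0.019867 mol): C 1.000, H 1.333, O 1.000
Multiplying each by 3 gives whole numbers: C 3.00, H 4.00, O 3.00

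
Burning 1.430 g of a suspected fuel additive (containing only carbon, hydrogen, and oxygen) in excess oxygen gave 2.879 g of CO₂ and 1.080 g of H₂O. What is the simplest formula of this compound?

mol C = 2.879 g CO₂ ÷ 44.009 g/mol = 0.065418 mol
mol H = 2 × 1.080 g H₂O ÷ 18.015 g/mol = 0.11990 mol
mass O = 1.430 − (0.78574 + 0.12086) = 0.52340 g → mol O = 0.52340 ÷ 15.999 = 0.032715 mol
Divide by the smallest (0.032715 mol): C 2.000, H 3.665, O 1.000
Multiplying each by 3 gives whole numbers: C 6.00, H 11.00, O 3.00

C6H11O3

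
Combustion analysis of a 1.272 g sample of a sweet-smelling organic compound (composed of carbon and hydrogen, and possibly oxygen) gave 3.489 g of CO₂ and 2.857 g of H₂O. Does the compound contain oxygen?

no

mol C = 3.489 g CO₂ ÷ 44.009 g/mol = 0.079279 mol
mol H = 2 × 2.857 g H₂O ÷ 18.015 g/mol = 0.31718 mol
C and H together account for 1.2719 g — essentially the entire 1.272 g sample — so the compound contains no oxygen.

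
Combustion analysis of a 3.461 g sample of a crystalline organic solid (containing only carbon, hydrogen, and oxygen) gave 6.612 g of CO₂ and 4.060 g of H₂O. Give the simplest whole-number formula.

C2H6O

mol C = 6.612 g CO₂ ÷ 44.009 g/mol = 0.15024 mol
mol H = 2 × 4.060 g H₂O ÷ 18.015 g/mol = 0.45074 mol
mass O = 3.461 − (1.8046 + 0.45434) = 1.2021 g → mol O = 1.2021 ÷ 15.999 = 0.075136 mol
Divide by the smallest (0.075136 mol): C 2.000, H 5.999, O 1.000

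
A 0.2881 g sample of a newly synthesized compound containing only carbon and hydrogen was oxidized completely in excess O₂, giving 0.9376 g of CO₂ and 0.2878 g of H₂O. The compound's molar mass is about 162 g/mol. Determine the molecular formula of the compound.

mol C = 0.9376 g CO₂ ÷ 44.009 g/mol = 0.021305 mol
mol H = 2 × 0.2878 g H₂O ÷ 18.015 g/mol = 0.031951 mol
Divide by the smallest (0.021305 mol): C 1.000, H 1.500
Multiplying each by 2 gives whole numbers: C 2.00, H 3.00
Empirical formula: C2H3
Empirical-formula mass = 27.05 g/mol; 162 ÷ 27.05 ≈ 6, so the molecular formula is C12H18.

C12H18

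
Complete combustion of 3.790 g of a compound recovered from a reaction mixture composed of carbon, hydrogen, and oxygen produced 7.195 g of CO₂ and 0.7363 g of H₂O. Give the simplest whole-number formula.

mol C = 7.195 g CO₂ ÷ 44.009 g/mol = 0.16349 mol
mol H = 2 × 0.7363 g H₂O ÷ 18.015 g/mol = 0.081743 mol
mass O = 3.790 − (1.9637 + 0.082397) = 1.7439 g → mol O = 1.7439 ÷ 15.999 = 0.10900 mol
Divide by the smallest (0.081743 mol): C 2.000, H 1.000, O 1.333
Multiplying each by 3 gives whole numbers: C 6.00, H 3.00, O 4.00

C6H3O4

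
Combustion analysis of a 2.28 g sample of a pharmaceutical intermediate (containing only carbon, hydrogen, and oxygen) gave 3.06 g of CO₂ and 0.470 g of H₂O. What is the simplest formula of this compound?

mol C = 3.06 g CO₂ ÷ 44.009 g/mol = 0.06953 mol
mol H = 2 × 0.470 g H₂O ÷ 18.015 g/mol = 0.05218 mol
mass O = 2.28 − (0.8351 + 0.05260) = 1.392 g → mol O = 1.392 ÷ 15.999 = 0.08702 mol
Divide by the smallest (0.05218 mol): C 1.333, H 1.000, O 1.668
Multiplying each by 3 gives whole numbers: C 4.00, H 3.00, O 5.00

C4H3O5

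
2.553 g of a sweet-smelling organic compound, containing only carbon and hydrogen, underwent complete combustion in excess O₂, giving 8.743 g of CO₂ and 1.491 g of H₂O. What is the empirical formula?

C6H5

mol C = 8.743 g CO₂ ÷ 44.009 g/mol = 0.19866 mol
mol H = 2 × 1.491 g H₂O ÷ 18.015 g/mol = 0.16553 mol
Divide by the smallest (0.16553 mol): C 1.200, H 1.000
Multiplying each by 5 gives whole numbers: C 6.00, H 5.00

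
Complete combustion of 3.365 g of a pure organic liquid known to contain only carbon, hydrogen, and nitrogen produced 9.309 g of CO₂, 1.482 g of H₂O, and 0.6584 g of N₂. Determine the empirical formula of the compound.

mol C = 9.309 g CO₂ ÷ 44.009 g/mol = 0.21152 mol
mol H = 2 × 1.482 g H₂O ÷ 18.015 g/mol = 0.16453 mol
mol N = 2 × 0.6584 g N₂ ÷ 28.014 g/mol = 0.047005 mol
Divide by the smallest (0.047005 mol): C 4.500, H 3.500, N 1.000
Multiplying each by 2 gives whole numbers: C 9.00, H 7.00, N 2.00

C9H7N2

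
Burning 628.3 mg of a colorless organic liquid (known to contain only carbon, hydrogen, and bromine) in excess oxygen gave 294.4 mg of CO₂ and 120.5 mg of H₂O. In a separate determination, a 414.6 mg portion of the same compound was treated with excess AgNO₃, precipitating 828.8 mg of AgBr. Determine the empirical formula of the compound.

CH2Br

mol C = 0.2944 g CO₂ ÷ 44.009 g/mol = 0.0066895 mol
mol H = 2 × 0.1205 g H₂O ÷ 18.015 g/mol = 0.013378 mol
From the AgBr data: mol Br per gram of compound = (0.8288 ÷ 187.772) ÷ 0.4146 = 0.010646 mol/g, so in the 0.6283 g combustion sample mol Br = 0.0066889 mol
Divide by the smallest (0.0066889 mol): C 1.000, H 2.000, Br 1.000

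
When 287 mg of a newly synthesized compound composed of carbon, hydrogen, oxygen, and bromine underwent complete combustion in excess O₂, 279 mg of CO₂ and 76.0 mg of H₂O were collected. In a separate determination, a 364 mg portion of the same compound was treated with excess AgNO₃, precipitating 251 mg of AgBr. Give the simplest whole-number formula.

mol C = 0.279 g CO₂ ÷ 44.009 g/mol = 0.006340 mol
mol H = 2 × 0.0760 g H₂O ÷ 18.015 g/mol = 0.008437 mol
From the AgBr data: mol Br per gram of compound = (0.251 ÷ 187.772) ÷ 0.364 = 0.003672 mol/g, so in the 0.287 g combustion sample mol Br = 0.001054 mol
mass O = 0.287 − (0.07615 + 0.008505 + 0.08422) = 0.1181 g → mol O = 0.1181 ÷ 15.999 = 0.007384 mol
Divide by the smallest (0.001054 mol): C 6.015, H 8.005, Br 1.000, O 7.006

C6H8BrO7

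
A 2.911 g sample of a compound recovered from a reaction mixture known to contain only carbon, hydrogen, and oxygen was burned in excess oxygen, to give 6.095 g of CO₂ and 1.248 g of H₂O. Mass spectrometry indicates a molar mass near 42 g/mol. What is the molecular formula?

mol C = 6.095 g CO₂ ÷ 44.009 g/mol = 0.13849 mol
mol H = 2 × 1.248 g H₂O ÷ 18.015 g/mol = 0.13855 mol
mass O = 2.911 − (1.6635 + 0.13966) = 1.1079 g → mol O = 1.1079 ÷ 15.999 = 0.069247 mol
Divide by the smallest (0.069247 mol): C 2.000, H 2.001, O 1.000
Empirical formula: C2H2O
Empirical-formula mass = 42.04 g/mol; 42 ÷ 42.04 ≈ 1, so the molecular formula is C2H2O.

C2H2O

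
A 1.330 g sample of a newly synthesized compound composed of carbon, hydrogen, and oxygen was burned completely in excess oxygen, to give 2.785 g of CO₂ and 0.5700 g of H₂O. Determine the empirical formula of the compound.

mol C = 2.785 g CO₂ ÷ 44.009 g/mol = 0.063283 mol
mol H = 2 × 0.5700 g H₂O ÷ 18.015 g/mol = 0.063281 mol
mass O = 1.330 − (0.76009 + 0.063787) = 0.50613 g → mol O = 0.50613 ÷ 15.999 = 0.031635 mol
Divide by the smallest (0.031635 mol): C 2.000, H 2.000, O 1.000

C2H2O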